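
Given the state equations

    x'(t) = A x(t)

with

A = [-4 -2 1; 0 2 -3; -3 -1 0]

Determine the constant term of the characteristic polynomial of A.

0

Expand det(sI - A) for the 3×3 matrix.
p(s) = s^3 + 2s^2 - 8s.
(Check: constant term = det(-A) = (-1)^3 det A = 0; coefficient of s^2 = -tr A = 2.)
The constant term is 0.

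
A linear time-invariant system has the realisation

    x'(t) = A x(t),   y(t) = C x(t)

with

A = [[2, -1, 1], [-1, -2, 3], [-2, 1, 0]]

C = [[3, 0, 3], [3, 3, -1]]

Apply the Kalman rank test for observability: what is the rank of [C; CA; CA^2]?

3

CA = [[0, 0, 3], [5, -10, 12]]
CA^2 = [[-6, 3, 0], [-4, 27, -25]]
Observability matrix O = [C; CA; CA^2] = [[3, 0, 3], [3, 3, -1], [0, 0, 3], [5, -10, 12], [-6, 3, 0], [-4, 27, -25]]
Take the 3×3 submatrix of O formed by rows 1, 2, 3: [[3, 0, 3], [3, 3, -1], [0, 0, 3]]. Its determinant is 3·(3·3 - (-1)·0) - 0·(3·3 - (-1)·0) + 3·(3·0 - 3·0) = 3·9 - 0·9 + 3·0 = 27 ≠ 0.
So rank(O) ≥ 3; since O has 3 columns, rank(O) = 3.
rank(O) = 3 = n, so the pair (A, C) is completely observable.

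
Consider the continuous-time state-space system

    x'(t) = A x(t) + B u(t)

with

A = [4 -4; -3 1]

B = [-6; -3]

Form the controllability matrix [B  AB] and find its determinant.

-126

AB = [[-12], [15]]
Controllability matrix C = [B  AB] = [[-6, -12], [-3, 15]]
det(C) = (-6)·15 - (-12)·(-3) = -90 - 36 = -126
Since det(C) ≠ 0, rank(C) = 2 and the system is completely controllable.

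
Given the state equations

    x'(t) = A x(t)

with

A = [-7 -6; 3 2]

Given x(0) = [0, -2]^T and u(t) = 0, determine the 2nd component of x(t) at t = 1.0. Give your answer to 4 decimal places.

-1.4349

det(sI - A) = s^2 - (tr A)s + det A, with tr A = (-7) + 2 = -5 and det A = (-7)·2 - (-6)·3 = -14 - (-18) = 4.
So p(s) = det(sI - A) = s^2 + 5s + 4.
Factor s^2 + 5s + 4: two numbers with sum -5 and product 4 are -1 and -4, so s^2 + 5s + 4 = (s + 1)(s + 4).
Hence p(s) = (s + 1) (s + 4), with roots -4, -1.
The eigenvalues -4, -1 are distinct and real, so A is diagonalisable and x(t) = e^{At} x(0) = V diag(e^{λ_i t}) V^{-1} x(0), where the columns of V are the eigenvectors.
λ = -4: A - (-4)I = [[-3, -6], [3, 6]]. Row 1 gives (-3)·v1 + (-6)·v2 = 0, so take v_1 = [2, -1]^T.
λ = -1: A - (-1)I = [[-6, -6], [3, 3]]. Row 1 gives (-6)·v1 + (-6)·v2 = 0, so take v_2 = [1, -1]^T.
V = [v_1 v_2] = [[2, 1], [-1, -1]] has det V = -1, so V^{-1} = adj(V)/det V = [[1, 1], [-1, -2]].
Modal coordinates z(0) = V^{-1} x(0): 1·0 + 1·(-2) = -2; (-1)·0 + (-2)·(-2) = 4; so z(0) = [-2, 4]^T.
x_2(t) = Σ_i (v_i)_2 · z_i(0) · e^{λ_i t} (row 2 of V times the modal terms).
x_2(1.0) = (-1)·(-2)·e^{-4·1.0} + (-1)·4·e^{-1·1.0} = 2·0.018316 + (-4)·0.367879 = -1.4349.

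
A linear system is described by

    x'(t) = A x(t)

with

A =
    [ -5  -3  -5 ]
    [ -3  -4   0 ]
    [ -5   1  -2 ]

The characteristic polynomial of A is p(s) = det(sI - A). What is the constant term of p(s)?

Expand det(sI - A) for the 3×3 matrix.
p(s) = s^3 + 11s^2 + 4s - 93.
(Check: constant term = det(-A) = (-1)^3 det A = -93; coefficient of s^2 = -tr A = 11.)
The constant term is -93.

-93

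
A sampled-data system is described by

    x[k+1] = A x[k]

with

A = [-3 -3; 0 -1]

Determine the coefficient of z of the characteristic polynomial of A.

For a 2×2 matrix, det(zI - A) = z^2 - (tr A)z + det A.
tr A = -4, det A = 3.
So p(z) = z^2 + 4z + 3.
The coefficient of z is 4.

4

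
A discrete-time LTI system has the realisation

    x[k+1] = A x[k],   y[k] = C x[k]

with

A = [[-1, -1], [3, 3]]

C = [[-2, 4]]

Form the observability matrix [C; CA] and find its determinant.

-84

CA = [[14, 14]]
Observability matrix O = [C; CA] = [[-2, 4], [14, 14]]
det(O) = (-2)·14 - 4·14 = -28 - 56 = -84
Since det(O) ≠ 0, rank(O) = 2 and the system is completely observable.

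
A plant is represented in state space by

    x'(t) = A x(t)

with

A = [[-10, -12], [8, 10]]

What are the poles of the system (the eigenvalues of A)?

-2, 2

det(sI - A) = s^2 - (tr A)s + det A, with tr A = (-10) + 10 = 0 and det A = (-10)·10 - (-12)·8 = -100 - (-96) = -4.
So p(s) = det(sI - A) = s^2 - 4.
Factor s^2 - 4: two numbers with sum 0 and product -4 are 2 and -2, so s^2 - 4 = (s - 2)(s + 2).
Hence p(s) = (s - 2) (s + 2), with roots -2, 2.
At least one eigenvalue has non-negative real part, so the system is not asymptotically stable.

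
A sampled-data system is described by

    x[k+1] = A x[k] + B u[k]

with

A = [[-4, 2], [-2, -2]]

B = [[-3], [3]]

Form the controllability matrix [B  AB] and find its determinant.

AB = [[18], [0]]
Controllability matrix C = [B  AB] = [[-3, 18], [3, 0]]
det(C) = (-3)·0 - 18·3 = 0 - 54 = -54
Since det(C) ≠ 0, rank(C) = 2 and the system is completely controllable.

-54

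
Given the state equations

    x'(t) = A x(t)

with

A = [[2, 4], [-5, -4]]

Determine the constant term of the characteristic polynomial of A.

For a 2×2 matrix, det(sI - A) = s^2 - (tr A)s + det A.
tr A = -2, det A = 12.
So p(s) = s^2 + 2s + 12.
The constant term is 12.

12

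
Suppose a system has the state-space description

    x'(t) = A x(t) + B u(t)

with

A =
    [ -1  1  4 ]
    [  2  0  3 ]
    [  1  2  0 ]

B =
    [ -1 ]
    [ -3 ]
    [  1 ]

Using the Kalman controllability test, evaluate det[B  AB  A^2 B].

-475

AB = [[2], [1], [-7]]
A^2B = [[-29], [-17], [4]]
Controllability matrix C = [B  AB  A^2B] = [[-1, 2, -29], [-3, 1, -17], [1, -7, 4]]
Expanding along the first row, det(C) = (-1)·(1·4 - (-17)·(-7)) - 2·((-3)·4 - (-17)·1) + (-29)·((-3)·(-7) - 1·1) = (-1)·(-115) - 2·5 + (-29)·20 = -475
Since det(C) ≠ 0, rank(C) = 3 and the system is completely controllable.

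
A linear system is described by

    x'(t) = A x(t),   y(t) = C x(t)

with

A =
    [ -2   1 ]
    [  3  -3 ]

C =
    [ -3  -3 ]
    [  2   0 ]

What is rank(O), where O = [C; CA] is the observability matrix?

CA = [[-3, 6], [-4, 2]]
Observability matrix O = [C; CA] = [[-3, -3], [2, 0], [-3, 6], [-4, 2]]
Take the 2×2 submatrix of O formed by rows 1, 2: [[-3, -3], [2, 0]]. Its determinant is (-3)·0 - (-3)·2 = 0 - (-6) = 6 ≠ 0.
So rank(O) ≥ 2; since O has 2 columns, rank(O) = 2.
rank(O) = 2 = n, so the pair (A, C) is completely observable.

2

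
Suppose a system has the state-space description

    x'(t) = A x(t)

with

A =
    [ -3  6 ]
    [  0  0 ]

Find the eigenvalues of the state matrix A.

det(sI - A) = s^2 - (tr A)s + det A, with tr A = (-3) + 0 = -3 and det A = (-3)·0 - 6·0 = 0 - 0 = 0.
So p(s) = det(sI - A) = s^2 + 3s.
Factor s^2 + 3s: two numbers with sum -3 and product 0 are 0 and -3, so s^2 + 3s = s(s + 3).
Hence p(s) = s (s + 3), with roots -3, 0.
At least one eigenvalue has non-negative real part, so the system is not asymptotically stable.

-3, 0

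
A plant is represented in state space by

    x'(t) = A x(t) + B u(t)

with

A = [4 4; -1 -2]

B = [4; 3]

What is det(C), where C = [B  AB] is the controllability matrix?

-124

AB = [[28], [-10]]
Controllability matrix C = [B  AB] = [[4, 28], [3, -10]]
det(C) = 4·(-10) - 28·3 = -40 - 84 = -124
Since det(C) ≠ 0, rank(C) = 2 and the system is completely controllable.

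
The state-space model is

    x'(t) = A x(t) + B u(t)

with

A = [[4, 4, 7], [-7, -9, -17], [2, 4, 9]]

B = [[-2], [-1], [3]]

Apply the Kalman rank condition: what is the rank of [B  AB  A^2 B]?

AB = [[9], [-28], [19]]
A^2B = [[57], [-134], [77]]
Controllability matrix C = [B  AB  A^2B] = [[-2, 9, 57], [-1, -28, -134], [3, 19, 77]]
The rows r1, r2, r3 of C are linearly dependent: r1 + r2 + r3 = 0 (check each entry), so rank(C) ≤ 2.
The 2×2 minor from rows 1, 2, columns 1, 2 is (-2)·(-28) - 9·(-1) = 56 - (-9) = 65 ≠ 0, so rank(C) = 2.
rank(C) = 2 < n = 3, so the pair (A, B) is not completely controllable.

2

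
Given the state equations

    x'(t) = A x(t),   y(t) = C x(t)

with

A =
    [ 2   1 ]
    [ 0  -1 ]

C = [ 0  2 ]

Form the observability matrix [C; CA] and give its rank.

CA = [[0, -2]]
Observability matrix O = [C; CA] = [[0, 2], [0, -2]]
Every row of O is a scalar multiple of row 1 = [0, 2] (multipliers 1, -1), so the rows span a one-dimensional space.
O ≠ 0, hence rank(O) = 1.
rank(O) = 1 < n = 2, so the pair (A, C) is not completely observable.

1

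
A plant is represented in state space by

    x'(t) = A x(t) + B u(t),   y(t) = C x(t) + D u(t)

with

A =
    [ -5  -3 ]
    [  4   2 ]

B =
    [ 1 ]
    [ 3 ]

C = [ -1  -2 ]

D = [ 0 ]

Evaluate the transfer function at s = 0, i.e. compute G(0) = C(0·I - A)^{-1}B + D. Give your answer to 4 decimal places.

-13.5000

G(0) = C(-A)^{-1}B + D = -C A^{-1} B + D.
det A = 2, so A^{-1} = (1/2)·adj(A) = [[1, 3/2], [-2, -5/2]]
A^{-1} B = [11/2, -19/2]^T
C A^{-1} B = 27/2
G(0) = D - C A^{-1} B = 0 - (27/2) = -27/2 ≈ -13.5000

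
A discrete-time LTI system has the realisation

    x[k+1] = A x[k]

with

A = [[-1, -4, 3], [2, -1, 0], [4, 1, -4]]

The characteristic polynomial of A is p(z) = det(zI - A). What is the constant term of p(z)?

18

Expand det(zI - A) for the 3×3 matrix.
p(z) = z^3 + 6z^2 + 5z + 18.
(Check: constant term = det(-A) = (-1)^3 det A = 18; coefficient of z^2 = -tr A = 6.)
The constant term is 18.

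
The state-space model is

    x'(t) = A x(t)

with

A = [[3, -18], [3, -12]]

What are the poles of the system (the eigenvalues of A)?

-6, -3

det(sI - A) = s^2 - (tr A)s + det A, with tr A = 3 + (-12) = -9 and det A = 3·(-12) - (-18)·3 = -36 - (-54) = 18.
So p(s) = det(sI - A) = s^2 + 9s + 18.
Factor s^2 + 9s + 18: two numbers with sum -9 and product 18 are -3 and -6, so s^2 + 9s + 18 = (s + 3)(s + 6).
Hence p(s) = (s + 3) (s + 6), with roots -6, -3.
All eigenvalues have negative real part, so the system is asymptotically stable.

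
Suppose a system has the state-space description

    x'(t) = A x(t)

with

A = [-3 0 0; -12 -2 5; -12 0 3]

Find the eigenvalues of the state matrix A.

-3, -2, 3

det(sI - A) = s^3 - (tr A)s^2 + (M11 + M22 + M33)s - det A, where Mii is the 2×2 principal minor of A obtained by deleting row i and column i.
tr A = (-3) + (-2) + 3 = -2; M11 = (-2)·3 - 5·0 = -6 - 0 = -6; M22 = (-3)·3 - 0·(-12) = -9 - 0 = -9; M33 = (-3)·(-2) - 0·(-12) = 6 - 0 = 6; sum of minors = -9.
det A = (-3)·((-2)·3 - 5·0) - 0·((-12)·3 - 5·(-12)) + 0·((-12)·0 - (-2)·(-12)) = (-3)·(-6) - 0·24 + 0·(-24) = 18.
So p(s) = det(sI - A) = s^3 + 2s^2 - 9s - 18.
Rational-root test: any integer root divides -18. Testing small divisors, s = -2 works: p(-2) = -8 + 8 + 18 + (-18) = 0, so (s + 2) is a factor.
Dividing, p(s) = (s + 2)(s^2 - 9).
Factor s^2 - 9: two numbers with sum 0 and product -9 are 3 and -3, so s^2 - 9 = (s - 3)(s + 3).
Hence p(s) = (s - 3) (s + 2) (s + 3), with roots -3, -2, 3.
At least one eigenvalue has non-negative real part, so the system is not asymptotically stable.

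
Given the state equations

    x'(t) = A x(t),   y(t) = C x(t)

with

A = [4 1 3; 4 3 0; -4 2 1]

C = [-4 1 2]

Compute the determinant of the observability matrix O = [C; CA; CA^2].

CA = [[-20, 3, -10]]
CA^2 = [[-28, -31, -70]]
Observability matrix O = [C; CA; CA^2] = [[-4, 1, 2], [-20, 3, -10], [-28, -31, -70]]
Expanding along the first row, det(O) = (-4)·(3·(-70) - (-10)·(-31)) - 1·((-20)·(-70) - (-10)·(-28)) + 2·((-20)·(-31) - 3·(-28)) = (-4)·(-520) - 1·1120 + 2·704 = 2368
Since det(O) ≠ 0, rank(O) = 3 and the system is completely observable.

2368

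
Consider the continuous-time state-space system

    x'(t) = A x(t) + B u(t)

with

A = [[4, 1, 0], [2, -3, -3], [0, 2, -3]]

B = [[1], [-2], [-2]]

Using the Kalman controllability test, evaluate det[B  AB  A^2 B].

AB = [[2], [14], [2]]
A^2B = [[22], [-44], [22]]
Controllability matrix C = [B  AB  A^2B] = [[1, 2, 22], [-2, 14, -44], [-2, 2, 22]]
Expanding along the first row, det(C) = 1·(14·22 - (-44)·2) - 2·((-2)·22 - (-44)·(-2)) + 22·((-2)·2 - 14·(-2)) = 1·396 - 2·(-132) + 22·24 = 1188
Since det(C) ≠ 0, rank(C) = 3 and the system is completely controllable.

1188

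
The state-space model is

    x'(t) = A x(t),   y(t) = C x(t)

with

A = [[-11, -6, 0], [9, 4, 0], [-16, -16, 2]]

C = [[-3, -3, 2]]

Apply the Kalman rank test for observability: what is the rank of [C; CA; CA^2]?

CA = [[-26, -26, 4]]
CA^2 = [[-12, -12, 8]]
Observability matrix O = [C; CA; CA^2] = [[-3, -3, 2], [-26, -26, 4], [-12, -12, 8]]
The columns c1, c2, c3 of O are linearly dependent: -c1 + c2 = 0 (check each entry), so rank(O) ≤ 2.
The 2×2 minor from rows 1, 2, columns 1, 3 is (-3)·4 - 2·(-26) = -12 - (-52) = 40 ≠ 0, so rank(O) = 2.
rank(O) = 2 < n = 3, so the pair (A, C) is not completely observable.

2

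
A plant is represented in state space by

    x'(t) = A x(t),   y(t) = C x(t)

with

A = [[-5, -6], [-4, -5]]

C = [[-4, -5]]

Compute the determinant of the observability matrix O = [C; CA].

4

CA = [[40, 49]]
Observability matrix O = [C; CA] = [[-4, -5], [40, 49]]
det(O) = (-4)·49 - (-5)·40 = -196 - (-200) = 4
Since det(O) ≠ 0, rank(O) = 2 and the system is completely observable.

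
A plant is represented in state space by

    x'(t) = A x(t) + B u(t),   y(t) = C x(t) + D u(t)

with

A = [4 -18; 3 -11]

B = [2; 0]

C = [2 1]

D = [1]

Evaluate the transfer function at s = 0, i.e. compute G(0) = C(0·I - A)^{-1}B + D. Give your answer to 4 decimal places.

6.0000

G(0) = C(-A)^{-1}B + D = -C A^{-1} B + D.
det A = 10, so A^{-1} = (1/10)·adj(A) = [[-11/10, 9/5], [-3/10, 2/5]]
A^{-1} B = [-11/5, -3/5]^T
C A^{-1} B = -5
G(0) = D - C A^{-1} B = 1 - (-5) = 6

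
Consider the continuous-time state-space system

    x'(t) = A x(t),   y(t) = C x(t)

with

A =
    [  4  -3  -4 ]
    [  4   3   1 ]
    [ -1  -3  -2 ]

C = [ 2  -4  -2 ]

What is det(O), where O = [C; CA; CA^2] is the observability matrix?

-1688

CA = [[-6, -12, -8]]
CA^2 = [[-64, 6, 28]]
Observability matrix O = [C; CA; CA^2] = [[2, -4, -2], [-6, -12, -8], [-64, 6, 28]]
Expanding along the first row, det(O) = 2·((-12)·28 - (-8)·6) - (-4)·((-6)·28 - (-8)·(-64)) + (-2)·((-6)·6 - (-12)·(-64)) = 2·(-288) - (-4)·(-680) + (-2)·(-804) = -1688
Since det(O) ≠ 0, rank(O) = 3 and the system is completely observable.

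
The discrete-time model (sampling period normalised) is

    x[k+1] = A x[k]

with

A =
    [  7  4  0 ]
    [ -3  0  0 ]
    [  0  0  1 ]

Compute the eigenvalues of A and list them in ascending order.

det(zI - A) = z^3 - (tr A)z^2 + (M11 + M22 + M33)z - det A, where Mii is the 2×2 principal minor of A obtained by deleting row i and column i.
tr A = 7 + 0 + 1 = 8; M11 = 0·1 - 0·0 = 0 - 0 = 0; M22 = 7·1 - 0·0 = 7 - 0 = 7; M33 = 7·0 - 4·(-3) = 0 - (-12) = 12; sum of minors = 19.
det A = 7·(0·1 - 0·0) - 4·((-3)·1 - 0·0) + 0·((-3)·0 - 0·0) = 7·0 - 4·(-3) + 0·0 = 12.
So p(z) = det(zI - A) = z^3 - 8z^2 + 19z - 12.
Rational-root test: any integer root divides -12. Testing small divisors, z = 1 works: p(1) = 1 + (-8) + 19 + (-12) = 0, so (z - 1) is a factor.
Dividing, p(z) = (z - 1)(z^2 - 7z + 12).
Factor z^2 - 7z + 12: two numbers with sum 7 and product 12 are 4 and 3, so z^2 - 7z + 12 = (z - 4)(z - 3).
Hence p(z) = (z - 4) (z - 3) (z - 1), with roots 1, 3, 4.

1, 3, 4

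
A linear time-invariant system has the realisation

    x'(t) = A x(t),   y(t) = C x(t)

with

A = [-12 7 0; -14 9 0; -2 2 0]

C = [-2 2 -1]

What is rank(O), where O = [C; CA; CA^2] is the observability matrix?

2

CA = [[-2, 2, 0]]
CA^2 = [[-4, 4, 0]]
Observability matrix O = [C; CA; CA^2] = [[-2, 2, -1], [-2, 2, 0], [-4, 4, 0]]
The columns c1, c2, c3 of O are linearly dependent: c1 + c2 = 0 (check each entry), so rank(O) ≤ 2.
The 2×2 minor from rows 1, 2, columns 1, 3 is (-2)·0 - (-1)·(-2) = 0 - 2 = -2 ≠ 0, so rank(O) = 2.
rank(O) = 2 < n = 3, so the pair (A, C) is not completely observable.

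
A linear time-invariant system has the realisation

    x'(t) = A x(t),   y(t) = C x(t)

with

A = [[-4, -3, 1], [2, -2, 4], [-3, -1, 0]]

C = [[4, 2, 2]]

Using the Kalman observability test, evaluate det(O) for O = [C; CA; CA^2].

-3312

CA = [[-18, -18, 12]]
CA^2 = [[0, 78, -90]]
Observability matrix O = [C; CA; CA^2] = [[4, 2, 2], [-18, -18, 12], [0, 78, -90]]
Expanding along the first row, det(O) = 4·((-18)·(-90) - 12·78) - 2·((-18)·(-90) - 12·0) + 2·((-18)·78 - (-18)·0) = 4·684 - 2·1620 + 2·(-1404) = -3312
Since det(O) ≠ 0, rank(O) = 3 and the system is completely observable.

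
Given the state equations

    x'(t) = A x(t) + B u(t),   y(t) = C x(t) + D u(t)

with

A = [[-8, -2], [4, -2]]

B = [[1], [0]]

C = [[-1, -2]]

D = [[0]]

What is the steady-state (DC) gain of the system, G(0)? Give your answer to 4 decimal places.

-0.4167

G(0) = C(-A)^{-1}B + D = -C A^{-1} B + D.
det A = 24, so A^{-1} = (1/24)·adj(A) = [[-1/12, 1/12], [-1/6, -1/3]]
A^{-1} B = [-1/12, -1/6]^T
C A^{-1} B = 5/12
G(0) = D - C A^{-1} B = 0 - (5/12) = -5/12 ≈ -0.4167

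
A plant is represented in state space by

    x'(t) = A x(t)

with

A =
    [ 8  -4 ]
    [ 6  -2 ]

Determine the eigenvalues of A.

2, 4

det(sI - A) = s^2 - (tr A)s + det A, with tr A = 8 + (-2) = 6 and det A = 8·(-2) - (-4)·6 = -16 - (-24) = 8.
So p(s) = det(sI - A) = s^2 - 6s + 8.
Factor s^2 - 6s + 8: two numbers with sum 6 and product 8 are 4 and 2, so s^2 - 6s + 8 = (s - 4)(s - 2).
Hence p(s) = (s - 4) (s - 2), with roots 2, 4.
At least one eigenvalue has non-negative real part, so the system is not asymptotically stable.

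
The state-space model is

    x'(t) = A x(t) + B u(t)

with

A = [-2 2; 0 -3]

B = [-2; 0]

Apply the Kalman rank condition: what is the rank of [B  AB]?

AB = [[4], [0]]
Controllability matrix C = [B  AB] = [[-2, 4], [0, 0]]
Every column of C is a scalar multiple of column 1 = [-2, 0] (multipliers 1, -2), so the columns span a one-dimensional space.
C ≠ 0, hence rank(C) = 1.
rank(C) = 1 < n = 2, so the pair (A, B) is not completely controllable.

1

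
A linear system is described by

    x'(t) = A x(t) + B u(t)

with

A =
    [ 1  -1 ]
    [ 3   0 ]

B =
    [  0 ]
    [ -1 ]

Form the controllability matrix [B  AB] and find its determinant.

AB = [[1], [0]]
Controllability matrix C = [B  AB] = [[0, 1], [-1, 0]]
det(C) = 0·0 - 1·(-1) = 0 - (-1) = 1
Since det(C) ≠ 0, rank(C) = 2 and the system is completely controllable.

1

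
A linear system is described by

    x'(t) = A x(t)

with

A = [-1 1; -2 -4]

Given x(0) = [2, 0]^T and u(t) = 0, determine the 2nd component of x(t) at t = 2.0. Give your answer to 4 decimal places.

det(sI - A) = s^2 - (tr A)s + det A, with tr A = (-1) + (-4) = -5 and det A = (-1)·(-4) - 1·(-2) = 4 - (-2) = 6.
So p(s) = det(sI - A) = s^2 + 5s + 6.
Factor s^2 + 5s + 6: two numbers with sum -5 and product 6 are -2 and -3, so s^2 + 5s + 6 = (s + 2)(s + 3).
Hence p(s) = (s + 2) (s + 3), with roots -3, -2.
The eigenvalues -3, -2 are distinct and real, so A is diagonalisable and x(t) = e^{At} x(0) = V diag(e^{λ_i t}) V^{-1} x(0), where the columns of V are the eigenvectors.
λ = -3: A - (-3)I = [[2, 1], [-2, -1]]. Row 1 gives 2·v1 + 1·v2 = 0, so take v_1 = [1, -2]^T.
λ = -2: A - (-2)I = [[1, 1], [-2, -2]]. Row 1 gives 1·v1 + 1·v2 = 0, so take v_2 = [1, -1]^T.
V = [v_1 v_2] = [[1, 1], [-2, -1]] has det V = 1, so V^{-1} = adj(V)/det V = [[-1, -1], [2, 1]].
Modal coordinates z(0) = V^{-1} x(0): (-1)·2 + (-1)·0 = -2; 2·2 + 1·0 = 4; so z(0) = [-2, 4]^T.
x_2(t) = Σ_i (v_i)_2 · z_i(0) · e^{λ_i t} (row 2 of V times the modal terms).
x_2(2.0) = (-2)·(-2)·e^{-3·2.0} + (-1)·4·e^{-2·2.0} = 4·0.002479 + (-4)·0.018316 = -0.0633.

-0.0633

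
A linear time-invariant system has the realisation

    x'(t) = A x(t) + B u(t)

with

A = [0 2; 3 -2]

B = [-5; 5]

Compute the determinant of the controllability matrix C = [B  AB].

75

AB = [[10], [-25]]
Controllability matrix C = [B  AB] = [[-5, 10], [5, -25]]
det(C) = (-5)·(-25) - 10·5 = 125 - 50 = 75
Since det(C) ≠ 0, rank(C) = 2 and the system is completely controllable.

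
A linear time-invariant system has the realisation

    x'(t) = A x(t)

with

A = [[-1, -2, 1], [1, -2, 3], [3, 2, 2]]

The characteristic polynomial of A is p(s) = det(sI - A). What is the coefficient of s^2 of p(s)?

1

Expand det(sI - A) for the 3×3 matrix.
p(s) = s^3 + s^2 - 11s - 4.
(Check: constant term = det(-A) = (-1)^3 det A = -4; coefficient of s^2 = -tr A = 1.)
The coefficient of s^2 is 1.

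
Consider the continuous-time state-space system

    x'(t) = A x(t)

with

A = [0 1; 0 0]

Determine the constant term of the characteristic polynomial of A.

0

For a 2×2 matrix, det(sI - A) = s^2 - (tr A)s + det A.
tr A = 0, det A = 0.
So p(s) = s^2.
The constant term is 0.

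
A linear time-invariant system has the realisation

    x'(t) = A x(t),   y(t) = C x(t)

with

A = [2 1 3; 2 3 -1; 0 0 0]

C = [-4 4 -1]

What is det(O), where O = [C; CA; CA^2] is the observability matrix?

-2176

CA = [[0, 8, -16]]
CA^2 = [[16, 24, -8]]
Observability matrix O = [C; CA; CA^2] = [[-4, 4, -1], [0, 8, -16], [16, 24, -8]]
Expanding along the first row, det(O) = (-4)·(8·(-8) - (-16)·24) - 4·(0·(-8) - (-16)·16) + (-1)·(0·24 - 8·16) = (-4)·320 - 4·256 + (-1)·(-128) = -2176
Since det(O) ≠ 0, rank(O) = 3 and the system is completely observable.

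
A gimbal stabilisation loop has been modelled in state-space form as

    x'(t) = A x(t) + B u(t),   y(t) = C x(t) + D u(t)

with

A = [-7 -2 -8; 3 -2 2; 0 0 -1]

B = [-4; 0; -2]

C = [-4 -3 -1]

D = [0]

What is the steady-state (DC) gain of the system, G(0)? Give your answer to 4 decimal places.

-5.6000

G(0) = C(-A)^{-1}B + D = -C A^{-1} B + D.
det A = -20, so A^{-1} = (1/-20)·adj(A) = [[-1/10, 1/10, 1], [-3/20, -7/20, 1/2], [0, 0, -1]]
A^{-1} B = [-8/5, -2/5, 2]^T
C A^{-1} B = 28/5
G(0) = D - C A^{-1} B = 0 - (28/5) = -28/5 ≈ -5.6000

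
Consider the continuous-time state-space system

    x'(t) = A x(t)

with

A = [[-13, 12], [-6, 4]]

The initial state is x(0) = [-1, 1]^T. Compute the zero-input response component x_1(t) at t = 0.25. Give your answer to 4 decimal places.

1.3410

det(sI - A) = s^2 - (tr A)s + det A, with tr A = (-13) + 4 = -9 and det A = (-13)·4 - 12·(-6) = -52 - (-72) = 20.
So p(s) = det(sI - A) = s^2 + 9s + 20.
Factor s^2 + 9s + 20: two numbers with sum -9 and product 20 are -4 and -5, so s^2 + 9s + 20 = (s + 4)(s + 5).
Hence p(s) = (s + 4) (s + 5), with roots -5, -4.
The eigenvalues -5, -4 are distinct and real, so A is diagonalisable and x(t) = e^{At} x(0) = V diag(e^{λ_i t}) V^{-1} x(0), where the columns of V are the eigenvectors.
λ = -5: A - (-5)I = [[-8, 12], [-6, 9]]. Row 1 gives (-8)·v1 + 12·v2 = 0, so take v_1 = [-3, -2]^T.
λ = -4: A - (-4)I = [[-9, 12], [-6, 8]]. Row 1 gives (-9)·v1 + 12·v2 = 0, so take v_2 = [4, 3]^T.
V = [v_1 v_2] = [[-3, 4], [-2, 3]] has det V = -1, so V^{-1} = adj(V)/det V = [[-3, 4], [-2, 3]].
Modal coordinates z(0) = V^{-1} x(0): (-3)·(-1) + 4·1 = 7; (-2)·(-1) + 3·1 = 5; so z(0) = [7, 5]^T.
x_1(t) = Σ_i (v_i)_1 · z_i(0) · e^{λ_i t} (row 1 of V times the modal terms).
x_1(0.25) = (-3)·7·e^{-5·0.25} + 4·5·e^{-4·0.25} = (-21)·0.286505 + 20·0.367879 = 1.3410.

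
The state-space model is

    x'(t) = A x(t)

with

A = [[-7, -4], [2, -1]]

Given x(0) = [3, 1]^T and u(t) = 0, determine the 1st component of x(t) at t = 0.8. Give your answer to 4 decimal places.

det(sI - A) = s^2 - (tr A)s + det A, with tr A = (-7) + (-1) = -8 and det A = (-7)·(-1) - (-4)·2 = 7 - (-8) = 15.
So p(s) = det(sI - A) = s^2 + 8s + 15.
Factor s^2 + 8s + 15: two numbers with sum -8 and product 15 are -3 and -5, so s^2 + 8s + 15 = (s + 3)(s + 5).
Hence p(s) = (s + 3) (s + 5), with roots -5, -3.
The eigenvalues -5, -3 are distinct and real, so A is diagonalisable and x(t) = e^{At} x(0) = V diag(e^{λ_i t}) V^{-1} x(0), where the columns of V are the eigenvectors.
λ = -5: A - (-5)I = [[-2, -4], [2, 4]]. Row 1 gives (-2)·v1 + (-4)·v2 = 0, so take v_1 = [-2, 1]^T.
λ = -3: A - (-3)I = [[-4, -4], [2, 2]]. Row 1 gives (-4)·v1 + (-4)·v2 = 0, so take v_2 = [-1, 1]^T.
V = [v_1 v_2] = [[-2, -1], [1, 1]] has det V = -1, so V^{-1} = adj(V)/det V = [[-1, -1], [1, 2]].
Modal coordinates z(0) = V^{-1} x(0): (-1)·3 + (-1)·1 = -4; 1·3 + 2·1 = 5; so z(0) = [-4, 5]^T.
x_1(t) = Σ_i (v_i)_1 · z_i(0) · e^{λ_i t} (row 1 of V times the modal terms).
x_1(0.8) = (-2)·(-4)·e^{-5·0.8} + (-1)·5·e^{-3·0.8} = 8·0.018316 + (-5)·0.090718 = -0.3071.

-0.3071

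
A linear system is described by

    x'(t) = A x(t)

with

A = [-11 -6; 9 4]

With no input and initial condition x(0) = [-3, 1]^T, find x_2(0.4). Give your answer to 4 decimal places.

det(sI - A) = s^2 - (tr A)s + det A, with tr A = (-11) + 4 = -7 and det A = (-11)·4 - (-6)·9 = -44 - (-54) = 10.
So p(s) = det(sI - A) = s^2 + 7s + 10.
Factor s^2 + 7s + 10: two numbers with sum -7 and product 10 are -2 and -5, so s^2 + 7s + 10 = (s + 2)(s + 5).
Hence p(s) = (s + 2) (s + 5), with roots -5, -2.
The eigenvalues -5, -2 are distinct and real, so A is diagonalisable and x(t) = e^{At} x(0) = V diag(e^{λ_i t}) V^{-1} x(0), where the columns of V are the eigenvectors.
λ = -5: A - (-5)I = [[-6, -6], [9, 9]]. Row 1 gives (-6)·v1 + (-6)·v2 = 0, so take v_1 = [1, -1]^T.
λ = -2: A - (-2)I = [[-9, -6], [9, 6]]. Row 1 gives (-9)·v1 + (-6)·v2 = 0, so take v_2 = [2, -3]^T.
V = [v_1 v_2] = [[1, 2], [-1, -3]] has det V = -1, so V^{-1} = adj(V)/det V = [[3, 2], [-1, -1]].
Modal coordinates z(0) = V^{-1} x(0): 3·(-3) + 2·1 = -7; (-1)·(-3) + (-1)·1 = 2; so z(0) = [-7, 2]^T.
x_2(t) = Σ_i (v_i)_2 · z_i(0) · e^{λ_i t} (row 2 of V times the modal terms).
x_2(0.4) = (-1)·(-7)·e^{-5·0.4} + (-3)·2·e^{-2·0.4} = 7·0.135335 + (-6)·0.449329 = -1.7486.

-1.7486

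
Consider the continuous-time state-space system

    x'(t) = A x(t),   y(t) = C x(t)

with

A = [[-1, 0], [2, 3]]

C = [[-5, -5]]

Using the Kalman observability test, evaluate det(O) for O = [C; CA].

CA = [[-5, -15]]
Observability matrix O = [C; CA] = [[-5, -5], [-5, -15]]
det(O) = (-5)·(-15) - (-5)·(-5) = 75 - 25 = 50
Since det(O) ≠ 0, rank(O) = 2 and the system is completely observable.

50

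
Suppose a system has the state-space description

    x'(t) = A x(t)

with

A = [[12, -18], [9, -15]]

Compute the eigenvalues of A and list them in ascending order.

det(sI - A) = s^2 - (tr A)s + det A, with tr A = 12 + (-15) = -3 and det A = 12·(-15) - (-18)·9 = -180 - (-162) = -18.
So p(s) = det(sI - A) = s^2 + 3s - 18.
Factor s^2 + 3s - 18: two numbers with sum -3 and product -18 are 3 and -6, so s^2 + 3s - 18 = (s - 3)(s + 6).
Hence p(s) = (s - 3) (s + 6), with roots -6, 3.
At least one eigenvalue has non-negative real part, so the system is not asymptotically stable.

-6, 3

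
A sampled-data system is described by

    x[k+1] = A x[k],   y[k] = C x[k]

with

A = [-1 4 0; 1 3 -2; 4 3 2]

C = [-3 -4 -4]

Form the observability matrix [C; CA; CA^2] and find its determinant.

CA = [[-17, -36, 0]]
CA^2 = [[-19, -176, 72]]
Observability matrix O = [C; CA; CA^2] = [[-3, -4, -4], [-17, -36, 0], [-19, -176, 72]]
Expanding along the first row, det(O) = (-3)·((-36)·72 - 0·(-176)) - (-4)·((-17)·72 - 0·(-19)) + (-4)·((-17)·(-176) - (-36)·(-19)) = (-3)·(-2592) - (-4)·(-1224) + (-4)·2308 = -6352
Since det(O) ≠ 0, rank(O) = 3 and the system is completely observable.

-6352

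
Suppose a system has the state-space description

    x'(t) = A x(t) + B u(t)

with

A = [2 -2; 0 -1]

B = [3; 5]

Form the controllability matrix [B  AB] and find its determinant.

AB = [[-4], [-5]]
Controllability matrix C = [B  AB] = [[3, -4], [5, -5]]
det(C) = 3·(-5) - (-4)·5 = -15 - (-20) = 5
Since det(C) ≠ 0, rank(C) = 2 and the system is completely controllable.

5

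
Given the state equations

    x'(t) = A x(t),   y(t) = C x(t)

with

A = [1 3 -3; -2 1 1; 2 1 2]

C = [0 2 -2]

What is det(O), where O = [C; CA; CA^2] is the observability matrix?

-48

CA = [[-8, 0, -2]]
CA^2 = [[-12, -26, 20]]
Observability matrix O = [C; CA; CA^2] = [[0, 2, -2], [-8, 0, -2], [-12, -26, 20]]
Expanding along the first row, det(O) = 0·(0·20 - (-2)·(-26)) - 2·((-8)·20 - (-2)·(-12)) + (-2)·((-8)·(-26) - 0·(-12)) = 0·(-52) - 2·(-184) + (-2)·208 = -48
Since det(O) ≠ 0, rank(O) = 3 and the system is completely observable.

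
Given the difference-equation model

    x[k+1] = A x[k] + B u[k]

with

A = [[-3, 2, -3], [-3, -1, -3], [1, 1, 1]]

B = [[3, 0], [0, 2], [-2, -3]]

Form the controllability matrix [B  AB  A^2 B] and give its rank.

AB = [[-3, 13], [-3, 7], [1, -1]]
A^2B = [[0, -22], [9, -43], [-5, 19]]
Controllability matrix C = [B  AB  A^2B] = [[3, 0, -3, 13, 0, -22], [0, 2, -3, 7, 9, -43], [-2, -3, 1, -1, -5, 19]]
Take the 3×3 submatrix of C formed by columns 1, 2, 3: [[3, 0, -3], [0, 2, -3], [-2, -3, 1]]. Its determinant is 3·(2·1 - (-3)·(-3)) - 0·(0·1 - (-3)·(-2)) + (-3)·(0·(-3) - 2·(-2)) = 3·(-7) - 0·(-6) + (-3)·4 = -33 ≠ 0.
So rank(C) ≥ 3; since C has 3 rows, rank(C) = 3.
rank(C) = 3 = n, so the pair (A, B) is completely controllable.

3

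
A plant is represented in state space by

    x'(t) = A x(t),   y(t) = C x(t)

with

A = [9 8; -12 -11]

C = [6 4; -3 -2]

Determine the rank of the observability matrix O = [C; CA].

CA = [[6, 4], [-3, -2]]
Observability matrix O = [C; CA] = [[6, 4], [-3, -2], [6, 4], [-3, -2]]
Every row of O is a scalar multiple of row 1 = [6, 4] (multipliers 1, -1/2, 1, -1/2), so the rows span a one-dimensional space.
O ≠ 0, hence rank(O) = 1.
rank(O) = 1 < n = 2, so the pair (A, C) is not completely observable.

1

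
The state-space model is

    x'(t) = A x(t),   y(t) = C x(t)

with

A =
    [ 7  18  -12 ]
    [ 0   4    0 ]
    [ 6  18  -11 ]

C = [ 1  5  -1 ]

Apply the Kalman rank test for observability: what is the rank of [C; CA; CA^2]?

CA = [[1, 20, -1]]
CA^2 = [[1, 80, -1]]
Observability matrix O = [C; CA; CA^2] = [[1, 5, -1], [1, 20, -1], [1, 80, -1]]
The columns c1, c2, c3 of O are linearly dependent: c1 + c3 = 0 (check each entry), so rank(O) ≤ 2.
The 2×2 minor from rows 1, 2, columns 1, 2 is 1·20 - 5·1 = 20 - 5 = 15 ≠ 0, so rank(O) = 2.
rank(O) = 2 < n = 3, so the pair (A, C) is not completely observable.

2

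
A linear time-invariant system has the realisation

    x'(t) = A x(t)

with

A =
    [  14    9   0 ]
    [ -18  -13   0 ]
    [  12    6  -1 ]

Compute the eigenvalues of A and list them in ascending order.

det(sI - A) = s^3 - (tr A)s^2 + (M11 + M22 + M33)s - det A, where Mii is the 2×2 principal minor of A obtained by deleting row i and column i.
tr A = 14 + (-13) + (-1) = 0; M11 = (-13)·(-1) - 0·6 = 13 - 0 = 13; M22 = 14·(-1) - 0·12 = -14 - 0 = -14; M33 = 14·(-13) - 9·(-18) = -182 - (-162) = -20; sum of minors = -21.
det A = 14·((-13)·(-1) - 0·6) - 9·((-18)·(-1) - 0·12) + 0·((-18)·6 - (-13)·12) = 14·13 - 9·18 + 0·48 = 20.
So p(s) = det(sI - A) = s^3 - 21s - 20.
Rational-root test: any integer root divides -20. Testing small divisors, s = -1 works: p(-1) = -1 + 0 + 21 + (-20) = 0, so (s + 1) is a factor.
Dividing, p(s) = (s + 1)(s^2 - s - 20).
Factor s^2 - s - 20: two numbers with sum 1 and product -20 are 5 and -4, so s^2 - s - 20 = (s - 5)(s + 4).
Hence p(s) = (s - 5) (s + 1) (s + 4), with roots -4, -1, 5.
At least one eigenvalue has non-negative real part, so the system is not asymptotically stable.

-4, -1, 5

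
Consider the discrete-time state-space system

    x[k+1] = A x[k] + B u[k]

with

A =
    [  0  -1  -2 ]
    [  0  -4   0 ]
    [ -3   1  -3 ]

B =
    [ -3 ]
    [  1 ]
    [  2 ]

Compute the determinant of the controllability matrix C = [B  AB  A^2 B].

-33

AB = [[-5], [-4], [4]]
A^2B = [[-4], [16], [-1]]
Controllability matrix C = [B  AB  A^2B] = [[-3, -5, -4], [1, -4, 16], [2, 4, -1]]
Expanding along the first row, det(C) = (-3)·((-4)·(-1) - 16·4) - (-5)·(1·(-1) - 16·2) + (-4)·(1·4 - (-4)·2) = (-3)·(-60) - (-5)·(-33) + (-4)·12 = -33
Since det(C) ≠ 0, rank(C) = 3 and the system is completely controllable.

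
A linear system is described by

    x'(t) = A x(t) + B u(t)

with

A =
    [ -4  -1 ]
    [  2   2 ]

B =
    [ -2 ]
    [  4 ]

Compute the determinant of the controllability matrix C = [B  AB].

-24

AB = [[4], [4]]
Controllability matrix C = [B  AB] = [[-2, 4], [4, 4]]
det(C) = (-2)·4 - 4·4 = -8 - 16 = -24
Since det(C) ≠ 0, rank(C) = 2 and the system is completely controllable.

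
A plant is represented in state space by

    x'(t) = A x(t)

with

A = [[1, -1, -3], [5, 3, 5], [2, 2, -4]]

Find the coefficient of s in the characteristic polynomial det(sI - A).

-12

Expand det(sI - A) for the 3×3 matrix.
p(s) = s^3 - 12s + 64.
(Check: constant term = det(-A) = (-1)^3 det A = 64; coefficient of s^2 = -tr A = 0.)
The coefficient of s is -12.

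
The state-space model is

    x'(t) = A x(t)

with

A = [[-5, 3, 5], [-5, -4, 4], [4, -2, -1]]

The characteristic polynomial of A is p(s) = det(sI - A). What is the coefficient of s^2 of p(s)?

Expand det(sI - A) for the 3×3 matrix.
p(s) = s^3 + 10s^2 + 32s - 103.
(Check: constant term = det(-A) = (-1)^3 det A = -103; coefficient of s^2 = -tr A = 10.)
The coefficient of s^2 is 10.

10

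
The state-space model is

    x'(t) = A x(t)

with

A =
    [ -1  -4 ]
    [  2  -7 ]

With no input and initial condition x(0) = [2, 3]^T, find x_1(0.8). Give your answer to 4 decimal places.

det(sI - A) = s^2 - (tr A)s + det A, with tr A = (-1) + (-7) = -8 and det A = (-1)·(-7) - (-4)·2 = 7 - (-8) = 15.
So p(s) = det(sI - A) = s^2 + 8s + 15.
Factor s^2 + 8s + 15: two numbers with sum -8 and product 15 are -3 and -5, so s^2 + 8s + 15 = (s + 3)(s + 5).
Hence p(s) = (s + 3) (s + 5), with roots -5, -3.
The eigenvalues -5, -3 are distinct and real, so A is diagonalisable and x(t) = e^{At} x(0) = V diag(e^{λ_i t}) V^{-1} x(0), where the columns of V are the eigenvectors.
λ = -5: A - (-5)I = [[4, -4], [2, -2]]. Row 1 gives 4·v1 + (-4)·v2 = 0, so take v_1 = [1, 1]^T.
λ = -3: A - (-3)I = [[2, -4], [2, -4]]. Row 1 gives 2·v1 + (-4)·v2 = 0, so take v_2 = [2, 1]^T.
V = [v_1 v_2] = [[1, 2], [1, 1]] has det V = -1, so V^{-1} = adj(V)/det V = [[-1, 2], [1, -1]].
Modal coordinates z(0) = V^{-1} x(0): (-1)·2 + 2·3 = 4; 1·2 + (-1)·3 = -1; so z(0) = [4, -1]^T.
x_1(t) = Σ_i (v_i)_1 · z_i(0) · e^{λ_i t} (row 1 of V times the modal terms).
x_1(0.8) = 1·4·e^{-5·0.8} + 2·(-1)·e^{-3·0.8} = 4·0.018316 + (-2)·0.090718 = -0.1082.

-0.1082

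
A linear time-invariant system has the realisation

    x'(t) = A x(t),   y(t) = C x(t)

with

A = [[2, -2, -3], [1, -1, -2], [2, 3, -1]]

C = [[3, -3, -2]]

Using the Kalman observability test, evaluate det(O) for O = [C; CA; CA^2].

CA = [[-1, -9, -1]]
CA^2 = [[-13, 8, 22]]
Observability matrix O = [C; CA; CA^2] = [[3, -3, -2], [-1, -9, -1], [-13, 8, 22]]
Expanding along the first row, det(O) = 3·((-9)·22 - (-1)·8) - (-3)·((-1)·22 - (-1)·(-13)) + (-2)·((-1)·8 - (-9)·(-13)) = 3·(-190) - (-3)·(-35) + (-2)·(-125) = -425
Since det(O) ≠ 0, rank(O) = 3 and the system is completely observable.

-425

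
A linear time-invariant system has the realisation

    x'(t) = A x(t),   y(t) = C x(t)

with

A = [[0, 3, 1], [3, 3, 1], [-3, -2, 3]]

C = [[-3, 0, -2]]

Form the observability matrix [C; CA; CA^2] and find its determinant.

-1329

CA = [[6, -5, -9]]
CA^2 = [[12, 21, -26]]
Observability matrix O = [C; CA; CA^2] = [[-3, 0, -2], [6, -5, -9], [12, 21, -26]]
Expanding along the first row, det(O) = (-3)·((-5)·(-26) - (-9)·21) - 0·(6·(-26) - (-9)·12) + (-2)·(6·21 - (-5)·12) = (-3)·319 - 0·(-48) + (-2)·186 = -1329
Since det(O) ≠ 0, rank(O) = 3 and the system is completely observable.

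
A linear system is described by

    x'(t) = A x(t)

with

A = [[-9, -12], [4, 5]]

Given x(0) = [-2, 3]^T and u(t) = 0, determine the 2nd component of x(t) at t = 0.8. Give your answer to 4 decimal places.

det(sI - A) = s^2 - (tr A)s + det A, with tr A = (-9) + 5 = -4 and det A = (-9)·5 - (-12)·4 = -45 - (-48) = 3.
So p(s) = det(sI - A) = s^2 + 4s + 3.
Factor s^2 + 4s + 3: two numbers with sum -4 and product 3 are -1 and -3, so s^2 + 4s + 3 = (s + 1)(s + 3).
Hence p(s) = (s + 1) (s + 3), with roots -3, -1.
The eigenvalues -3, -1 are distinct and real, so A is diagonalisable and x(t) = e^{At} x(0) = V diag(e^{λ_i t}) V^{-1} x(0), where the columns of V are the eigenvectors.
λ = -3: A - (-3)I = [[-6, -12], [4, 8]]. Row 1 gives (-6)·v1 + (-12)·v2 = 0, so take v_1 = [2, -1]^T.
λ = -1: A - (-1)I = [[-8, -12], [4, 6]]. Row 1 gives (-8)·v1 + (-12)·v2 = 0, so take v_2 = [-3, 2]^T.
V = [v_1 v_2] = [[2, -3], [-1, 2]] has det V = 1, so V^{-1} = adj(V)/det V = [[2, 3], [1, 2]].
Modal coordinates z(0) = V^{-1} x(0): 2·(-2) + 3·3 = 5; 1·(-2) + 2·3 = 4; so z(0) = [5, 4]^T.
x_2(t) = Σ_i (v_i)_2 · z_i(0) · e^{λ_i t} (row 2 of V times the modal terms).
x_2(0.8) = (-1)·5·e^{-3·0.8} + 2·4·e^{-1·0.8} = (-5)·0.090718 + 8·0.449329 = 3.1410.

3.1410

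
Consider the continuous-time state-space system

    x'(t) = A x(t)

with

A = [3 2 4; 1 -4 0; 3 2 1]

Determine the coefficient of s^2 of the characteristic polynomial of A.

Expand det(sI - A) for the 3×3 matrix.
p(s) = s^3 - 27s - 42.
(Check: constant term = det(-A) = (-1)^3 det A = -42; coefficient of s^2 = -tr A = 0.)
The coefficient of s^2 is 0.

0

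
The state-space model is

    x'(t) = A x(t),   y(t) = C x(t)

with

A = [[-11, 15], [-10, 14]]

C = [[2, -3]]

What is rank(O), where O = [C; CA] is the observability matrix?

CA = [[8, -12]]
Observability matrix O = [C; CA] = [[2, -3], [8, -12]]
Every row of O is a scalar multiple of row 1 = [2, -3] (multipliers 1, 4), so the rows span a one-dimensional space.
O ≠ 0, hence rank(O) = 1.
rank(O) = 1 < n = 2, so the pair (A, C) is not completely observable.

1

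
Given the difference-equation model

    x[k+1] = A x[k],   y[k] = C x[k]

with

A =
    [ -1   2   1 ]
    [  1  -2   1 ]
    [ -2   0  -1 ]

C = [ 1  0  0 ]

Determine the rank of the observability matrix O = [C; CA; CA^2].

CA = [[-1, 2, 1]]
CA^2 = [[1, -6, 0]]
Observability matrix O = [C; CA; CA^2] = [[1, 0, 0], [-1, 2, 1], [1, -6, 0]]
det(O) = 1·(2·0 - 1·(-6)) - 0·((-1)·0 - 1·1) + 0·((-1)·(-6) - 2·1) = 1·6 - 0·(-1) + 0·4 = 6 ≠ 0, so rank(O) = 3.
rank(O) = 3 = n, so the pair (A, C) is completely observable.

3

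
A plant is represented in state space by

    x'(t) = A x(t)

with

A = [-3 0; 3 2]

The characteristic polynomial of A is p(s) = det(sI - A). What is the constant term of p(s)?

For a 2×2 matrix, det(sI - A) = s^2 - (tr A)s + det A.
tr A = -1, det A = -6.
So p(s) = s^2 + s - 6.
The constant term is -6.

-6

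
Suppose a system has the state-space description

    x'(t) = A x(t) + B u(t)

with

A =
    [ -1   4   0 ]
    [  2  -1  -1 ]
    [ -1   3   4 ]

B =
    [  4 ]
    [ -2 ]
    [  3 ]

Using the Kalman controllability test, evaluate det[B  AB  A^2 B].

616

AB = [[-12], [7], [2]]
A^2B = [[40], [-33], [41]]
Controllability matrix C = [B  AB  A^2B] = [[4, -12, 40], [-2, 7, -33], [3, 2, 41]]
Expanding along the first row, det(C) = 4·(7·41 - (-33)·2) - (-12)·((-2)·41 - (-33)·3) + 40·((-2)·2 - 7·3) = 4·353 - (-12)·17 + 40·(-25) = 616
Since det(C) ≠ 0, rank(C) = 3 and the system is completely controllable.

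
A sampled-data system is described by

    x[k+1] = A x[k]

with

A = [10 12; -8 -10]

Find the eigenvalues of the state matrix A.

-2, 2

det(zI - A) = z^2 - (tr A)z + det A, with tr A = 10 + (-10) = 0 and det A = 10·(-10) - 12·(-8) = -100 - (-96) = -4.
So p(z) = det(zI - A) = z^2 - 4.
Factor z^2 - 4: two numbers with sum 0 and product -4 are 2 and -2, so z^2 - 4 = (z - 2)(z + 2).
Hence p(z) = (z - 2) (z + 2), with roots -2, 2.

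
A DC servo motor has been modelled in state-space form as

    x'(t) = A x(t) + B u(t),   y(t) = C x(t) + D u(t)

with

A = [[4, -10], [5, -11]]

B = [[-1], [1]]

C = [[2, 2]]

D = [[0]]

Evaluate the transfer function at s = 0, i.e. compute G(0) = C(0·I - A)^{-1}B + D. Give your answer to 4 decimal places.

-10.0000

G(0) = C(-A)^{-1}B + D = -C A^{-1} B + D.
det A = 6, so A^{-1} = (1/6)·adj(A) = [[-11/6, 5/3], [-5/6, 2/3]]
A^{-1} B = [7/2, 3/2]^T
C A^{-1} B = 10
G(0) = D - C A^{-1} B = 0 - (10) = -10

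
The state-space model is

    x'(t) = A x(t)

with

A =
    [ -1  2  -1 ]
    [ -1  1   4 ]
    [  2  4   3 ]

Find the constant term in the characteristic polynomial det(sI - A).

Expand det(sI - A) for the 3×3 matrix.
p(s) = s^3 - 3s^2 - 13s - 41.
(Check: constant term = det(-A) = (-1)^3 det A = -41; coefficient of s^2 = -tr A = -3.)
The constant term is -41.

-41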